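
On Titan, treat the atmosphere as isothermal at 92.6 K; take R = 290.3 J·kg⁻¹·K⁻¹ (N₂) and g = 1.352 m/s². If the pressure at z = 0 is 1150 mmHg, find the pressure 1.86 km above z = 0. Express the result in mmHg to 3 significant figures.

Scale height: H = RT/g = 290.3 × 92.6 / 1.352 = 19883 m.
Barometric formula: P = P₀ exp(−z/H).
z/H = 1860.0/19883 = 0.093547; exp(−0.093547) = 0.91070.
P = 1150 × 0.91070 = 1047.3 mmHg.

P ≈ 1050 mmHg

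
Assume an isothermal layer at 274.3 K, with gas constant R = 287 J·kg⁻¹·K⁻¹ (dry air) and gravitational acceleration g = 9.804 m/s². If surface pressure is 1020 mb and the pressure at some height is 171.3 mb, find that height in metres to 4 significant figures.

z ≈ 14330 m

Scale height: H = RT/g = 287 × 274.3 / 9.804 = 8029.8 m.
Invert the barometric formula: z = H ln(P₀/P).
P₀/P = 1020/171.3 = 5.9545; ln(5.9545) = 1.7841.
z = 8029.8 × 1.7841 = 14326 m.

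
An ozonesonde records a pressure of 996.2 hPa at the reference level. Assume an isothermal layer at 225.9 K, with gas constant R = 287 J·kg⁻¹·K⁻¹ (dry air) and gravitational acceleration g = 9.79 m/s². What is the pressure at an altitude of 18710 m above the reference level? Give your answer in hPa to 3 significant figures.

P ≈ 59.1 hPa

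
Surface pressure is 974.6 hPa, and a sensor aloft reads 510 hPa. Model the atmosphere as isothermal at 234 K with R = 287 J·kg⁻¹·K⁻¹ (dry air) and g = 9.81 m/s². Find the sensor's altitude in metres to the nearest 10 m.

Scale height: H = RT/g = 287 × 234 / 9.81 = 6845.9 m.
Invert the barometric formula: z = H ln(P₀/P).
P₀/P = 974.6/510 = 1.9110; ln(1.9110) = 0.64763.
z = 6845.9 × 0.64763 = 4433.6 m.

z ≈ 4430 m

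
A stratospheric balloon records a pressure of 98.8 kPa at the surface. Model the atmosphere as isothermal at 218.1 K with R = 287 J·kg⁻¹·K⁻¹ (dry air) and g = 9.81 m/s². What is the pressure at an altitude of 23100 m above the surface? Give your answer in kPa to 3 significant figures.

P ≈ 2.65 kPa

Scale height: H = RT/g = 287 × 218.1 / 9.81 = 6380.7 m.
Barometric formula: P = P₀ exp(−z/H).
z/H = 23100/6380.7 = 3.6203; exp(−3.6203) = 0.026775.
P = 98.8 × 0.026775 = 2.6454 kPa.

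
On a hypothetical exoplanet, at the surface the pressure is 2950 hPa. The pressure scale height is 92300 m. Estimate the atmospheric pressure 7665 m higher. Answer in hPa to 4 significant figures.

Barometric formula: P = P₀ exp(−z/H).
z/H = 7665.0/92300 = 0.083044; exp(−0.083044) = 0.92031.
P = 2950 × 0.92031 = 2714.9 hPa.

P ≈ 2715 hPa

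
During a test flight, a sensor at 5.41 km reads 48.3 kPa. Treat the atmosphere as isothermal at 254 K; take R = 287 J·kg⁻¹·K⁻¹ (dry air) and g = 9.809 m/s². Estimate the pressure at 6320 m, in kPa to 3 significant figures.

Scale height: H = RT/g = 287 × 254 / 9.809 = 7431.7 m.
Between two levels, P₂ = P₁ exp(−Δz/H) with Δz = z₂ − z₁.
Δz = 6320.0 − 5410.0 = 910.00 m; Δz/H = 910.00/7431.7 = 0.12245.
P₂ = 48.3 × exp(−0.12245) = 48.3 × 0.88475 = 42.733 kPa.

P ≈ 42.7 kPa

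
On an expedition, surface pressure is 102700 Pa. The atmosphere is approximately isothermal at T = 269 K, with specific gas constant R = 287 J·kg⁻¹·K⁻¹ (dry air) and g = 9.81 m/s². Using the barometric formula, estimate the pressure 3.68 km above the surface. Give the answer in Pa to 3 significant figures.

Scale height: H = RT/g = 287 × 269 / 9.81 = 7869.8 m.
Barometric formula: P = P₀ exp(−z/H).
z/H = 3680.0/7869.8 = 0.46761; exp(−0.46761) = 0.62650.
P = 102700 × 0.62650 = 64342 Pa.

P ≈ 64300 Pa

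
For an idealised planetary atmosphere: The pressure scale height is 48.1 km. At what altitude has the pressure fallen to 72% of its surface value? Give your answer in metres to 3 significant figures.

z ≈ 15800 m

Set P/P₀ = exp(−z/H) = 0.72, so z = −H ln(0.72).
−ln(0.72) = 0.32850; z = 48100 × 0.32850 = 15801 m.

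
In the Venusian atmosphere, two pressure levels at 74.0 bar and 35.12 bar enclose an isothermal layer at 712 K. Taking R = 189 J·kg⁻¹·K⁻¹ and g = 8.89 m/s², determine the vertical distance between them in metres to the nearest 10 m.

Δz ≈ 11280 m

Hypsometric equation: Δz = (R T̄/g) ln(P₁/P₂).
R T̄/g = 189 × 712 / 8.89 = 15137 m.
ln(74.0/35.12) = ln(2.1071) = 0.74531.
Δz = 15137 × 0.74531 = 11282 m.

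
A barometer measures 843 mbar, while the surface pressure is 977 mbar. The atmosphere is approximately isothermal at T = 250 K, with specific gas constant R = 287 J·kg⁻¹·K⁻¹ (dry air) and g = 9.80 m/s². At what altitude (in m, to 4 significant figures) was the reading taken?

Scale height: H = RT/g = 287 × 250 / 9.80 = 7321.4 m.
Invert the barometric formula: z = H ln(P₀/P).
P₀/P = 977/843 = 1.1590; ln(1.1590) = 0.14756.
z = 7321.4 × 0.14756 = 1080.3 m.

z ≈ 1080 m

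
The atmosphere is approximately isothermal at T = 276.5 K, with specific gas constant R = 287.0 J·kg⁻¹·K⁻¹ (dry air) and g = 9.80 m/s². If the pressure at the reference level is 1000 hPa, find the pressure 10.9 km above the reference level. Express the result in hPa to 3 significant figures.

Scale height: H = RT/g = 287.0 × 276.5 / 9.80 = 8097.5 m.
Barometric formula: P = P₀ exp(−z/H).
z/H = 10900/8097.5 = 1.3461; exp(−1.3461) = 0.26025.
P = 1000 × 0.26025 = 260.25 hPa.

P ≈ 260 hPa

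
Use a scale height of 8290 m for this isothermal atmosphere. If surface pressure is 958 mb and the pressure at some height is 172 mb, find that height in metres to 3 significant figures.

Invert the barometric formula: z = H ln(P₀/P).
P₀/P = 958/172 = 5.5698; ln(5.5698) = 1.7174.
z = 8290.0 × 1.7174 = 14237 m.

z ≈ 14200 m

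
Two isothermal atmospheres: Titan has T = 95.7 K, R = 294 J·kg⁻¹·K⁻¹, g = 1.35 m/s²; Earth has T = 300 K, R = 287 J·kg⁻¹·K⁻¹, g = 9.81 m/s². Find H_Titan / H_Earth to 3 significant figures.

H_Titan/H_Earth ≈ 2.37

H = RT/g for each body.
H_Titan = 294 × 95.7 / 1.35 = 20841 m.
H_Earth = 287 × 300 / 9.81 = 8776.8 m.
H_Titan/H_Earth = 20841/8776.8 = 2.3746.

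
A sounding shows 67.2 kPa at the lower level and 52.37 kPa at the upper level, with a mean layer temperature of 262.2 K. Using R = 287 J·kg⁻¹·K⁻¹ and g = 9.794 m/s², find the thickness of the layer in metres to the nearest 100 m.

Hypsometric equation: Δz = (R T̄/g) ln(P₁/P₂).
R T̄/g = 287 × 262.2 / 9.794 = 7683.4 m.
ln(67.2/52.37) = ln(1.2832) = 0.24936.
Δz = 7683.4 × 0.24936 = 1915.9 m.

Δz ≈ 1900 m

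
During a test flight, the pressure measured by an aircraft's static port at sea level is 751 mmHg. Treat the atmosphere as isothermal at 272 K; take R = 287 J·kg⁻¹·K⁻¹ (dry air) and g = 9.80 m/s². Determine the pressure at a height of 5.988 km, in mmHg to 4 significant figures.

P ≈ 354.1 mmHg

Scale height: H = RT/g = 287 × 272 / 9.80 = 7965.7 m.
Barometric formula: P = P₀ exp(−z/H).
z/H = 5988.0/7965.7 = 0.75172; exp(−0.75172) = 0.47155.
P = 751 × 0.47155 = 354.13 mmHg.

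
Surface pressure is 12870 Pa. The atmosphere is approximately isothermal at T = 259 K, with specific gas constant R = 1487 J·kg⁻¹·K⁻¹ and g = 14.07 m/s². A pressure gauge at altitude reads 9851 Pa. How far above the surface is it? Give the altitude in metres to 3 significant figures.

z ≈ 7320 m

Scale height: H = RT/g = 1487 × 259 / 14.07 = 27373 m.
Invert the barometric formula: z = H ln(P₀/P).
P₀/P = 12870/9851 = 1.3065; ln(1.3065) = 0.26735.
z = 27373 × 0.26735 = 7318.2 m.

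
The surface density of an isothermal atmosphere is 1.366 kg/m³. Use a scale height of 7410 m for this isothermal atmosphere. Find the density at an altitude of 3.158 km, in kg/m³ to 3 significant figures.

ρ ≈ 0.892 kg/m³

In an isothermal atmosphere, density decays like pressure: ρ = ρ₀ exp(−z/H).
z/H = 3158.0/7410.0 = 0.42618; exp(−0.42618) = 0.65300.
ρ = 1.366 × 0.65300 = 0.89200 kg/m³.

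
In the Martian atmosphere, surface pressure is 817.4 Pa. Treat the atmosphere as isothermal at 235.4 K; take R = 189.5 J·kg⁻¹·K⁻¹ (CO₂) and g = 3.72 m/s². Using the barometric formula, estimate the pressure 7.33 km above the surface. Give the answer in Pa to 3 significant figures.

P ≈ 444 Pa

Scale height: H = RT/g = 189.5 × 235.4 / 3.72 = 11991 m.
Barometric formula: P = P₀ exp(−z/H).
z/H = 7330.0/11991 = 0.61129; exp(−0.61129) = 0.54265.
P = 817.4 × 0.54265 = 443.56 Pa.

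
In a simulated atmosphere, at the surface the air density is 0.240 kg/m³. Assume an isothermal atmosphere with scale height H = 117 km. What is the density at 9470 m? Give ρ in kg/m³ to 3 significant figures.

In an isothermal atmosphere, density decays like pressure: ρ = ρ₀ exp(−z/H).
z/H = 9470.0/117000 = 0.080940; exp(−0.080940) = 0.92225.
ρ = 0.240 × 0.92225 = 0.22134 kg/m³.

ρ ≈ 0.221 kg/m³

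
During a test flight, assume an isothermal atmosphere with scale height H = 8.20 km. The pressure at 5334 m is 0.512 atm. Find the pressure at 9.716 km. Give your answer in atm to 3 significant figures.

P ≈ 0.300 atm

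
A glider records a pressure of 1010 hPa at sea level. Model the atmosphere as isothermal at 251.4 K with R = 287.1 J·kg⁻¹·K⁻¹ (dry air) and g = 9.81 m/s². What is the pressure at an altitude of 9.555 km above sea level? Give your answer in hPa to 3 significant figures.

P ≈ 276 hPa

Scale height: H = RT/g = 287.1 × 251.4 / 9.81 = 7357.5 m.
Barometric formula: P = P₀ exp(−z/H).
z/H = 9555.0/7357.5 = 1.2987; exp(−1.2987) = 0.27289.
P = 1010 × 0.27289 = 275.62 hPa.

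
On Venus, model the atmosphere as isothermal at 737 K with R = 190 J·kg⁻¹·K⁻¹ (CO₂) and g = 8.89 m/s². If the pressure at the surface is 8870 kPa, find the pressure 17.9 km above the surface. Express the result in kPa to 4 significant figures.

Scale height: H = RT/g = 190 × 737 / 8.89 = 15751 m.
Barometric formula: P = P₀ exp(−z/H).
z/H = 17900/15751 = 1.1364; exp(−1.1364) = 0.32097.
P = 8870 × 0.32097 = 2847.0 kPa.

P ≈ 2847 kPa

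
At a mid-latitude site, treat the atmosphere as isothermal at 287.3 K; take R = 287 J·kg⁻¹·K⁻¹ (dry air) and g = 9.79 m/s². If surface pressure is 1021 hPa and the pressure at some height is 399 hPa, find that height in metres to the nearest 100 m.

z ≈ 7900 m

Scale height: H = RT/g = 287 × 287.3 / 9.79 = 8422.4 m.
Invert the barometric formula: z = H ln(P₀/P).
P₀/P = 1021/399 = 2.5589; ln(2.5589) = 0.93958.
z = 8422.4 × 0.93958 = 7913.5 m.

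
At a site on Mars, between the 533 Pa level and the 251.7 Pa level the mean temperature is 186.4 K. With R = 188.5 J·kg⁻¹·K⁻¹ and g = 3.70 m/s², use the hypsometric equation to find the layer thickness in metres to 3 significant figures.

Δz ≈ 7120 m

Hypsometric equation: Δz = (R T̄/g) ln(P₁/P₂).
R T̄/g = 188.5 × 186.4 / 3.70 = 9496.3 m.
ln(533/251.7) = ln(2.1176) = 0.75028.
Δz = 9496.3 × 0.75028 = 7124.9 m.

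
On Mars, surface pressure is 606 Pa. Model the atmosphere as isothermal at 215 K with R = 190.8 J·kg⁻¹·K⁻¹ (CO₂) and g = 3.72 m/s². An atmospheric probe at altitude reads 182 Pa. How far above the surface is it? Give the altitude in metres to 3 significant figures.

z ≈ 13300 m

Scale height: H = RT/g = 190.8 × 215 / 3.72 = 11027 m.
Invert the barometric formula: z = H ln(P₀/P).
P₀/P = 606/182 = 3.3297; ln(3.3297) = 1.2029.
z = 11027 × 1.2029 = 13264 m.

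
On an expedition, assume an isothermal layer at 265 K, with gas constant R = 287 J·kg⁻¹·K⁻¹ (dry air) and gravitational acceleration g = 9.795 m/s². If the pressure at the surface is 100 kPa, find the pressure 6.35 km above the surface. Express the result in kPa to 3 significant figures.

Scale height: H = RT/g = 287 × 265 / 9.795 = 7764.7 m.
Barometric formula: P = P₀ exp(−z/H).
z/H = 6350.0/7764.7 = 0.81780; exp(−0.81780) = 0.44140.
P = 100 × 0.44140 = 44.140 kPa.

P ≈ 44.1 kPa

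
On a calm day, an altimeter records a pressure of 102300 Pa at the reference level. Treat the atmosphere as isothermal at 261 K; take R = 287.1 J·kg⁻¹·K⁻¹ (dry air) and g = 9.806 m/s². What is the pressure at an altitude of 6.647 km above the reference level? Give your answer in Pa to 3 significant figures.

P ≈ 42900 Pa

Scale height: H = RT/g = 287.1 × 261 / 9.806 = 7641.6 m.
Barometric formula: P = P₀ exp(−z/H).
z/H = 6647.0/7641.6 = 0.86984; exp(−0.86984) = 0.41902.
P = 102300 × 0.41902 = 42866 Pa.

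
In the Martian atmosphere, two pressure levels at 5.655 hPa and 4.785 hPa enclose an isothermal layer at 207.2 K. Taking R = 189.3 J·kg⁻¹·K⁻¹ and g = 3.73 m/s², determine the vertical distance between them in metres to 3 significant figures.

Hypsometric equation: Δz = (R T̄/g) ln(P₁/P₂).
R T̄/g = 189.3 × 207.2 / 3.73 = 10516 m.
ln(5.655/4.785) = ln(1.1818) = 0.16704.
Δz = 10516 × 0.16704 = 1756.6 m.

Δz ≈ 1760 m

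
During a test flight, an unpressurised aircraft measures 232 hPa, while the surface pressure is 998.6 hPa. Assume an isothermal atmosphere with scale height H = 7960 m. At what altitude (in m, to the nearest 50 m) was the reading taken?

Invert the barometric formula: z = H ln(P₀/P).
P₀/P = 998.6/232 = 4.3043; ln(4.3043) = 1.4596.
z = 7960.0 × 1.4596 = 11618 m.

z ≈ 11600 m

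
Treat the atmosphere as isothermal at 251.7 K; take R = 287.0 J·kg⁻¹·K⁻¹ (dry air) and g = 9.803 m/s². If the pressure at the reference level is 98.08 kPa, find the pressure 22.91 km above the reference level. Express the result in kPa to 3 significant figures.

Scale height: H = RT/g = 287.0 × 251.7 / 9.803 = 7369.0 m.
Barometric formula: P = P₀ exp(−z/H).
z/H = 22910/7369.0 = 3.1090; exp(−3.1090) = 0.044646.
P = 98.08 × 0.044646 = 4.3789 kPa.

P ≈ 4.38 kPa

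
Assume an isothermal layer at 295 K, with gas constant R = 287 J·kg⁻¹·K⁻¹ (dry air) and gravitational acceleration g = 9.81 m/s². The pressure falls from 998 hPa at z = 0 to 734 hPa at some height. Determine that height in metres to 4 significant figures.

z ≈ 2652 m

Scale height: H = RT/g = 287 × 295 / 9.81 = 8630.5 m.
Invert the barometric formula: z = H ln(P₀/P).
P₀/P = 998/734 = 1.3597; ln(1.3597) = 0.30726.
z = 8630.5 × 0.30726 = 2651.8 m.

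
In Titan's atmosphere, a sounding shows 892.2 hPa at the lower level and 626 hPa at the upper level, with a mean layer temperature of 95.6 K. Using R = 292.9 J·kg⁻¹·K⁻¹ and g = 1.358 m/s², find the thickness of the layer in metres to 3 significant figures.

Hypsometric equation: Δz = (R T̄/g) ln(P₁/P₂).
R T̄/g = 292.9 × 95.6 / 1.358 = 20619 m.
ln(892.2/626) = ln(1.4252) = 0.35431.
Δz = 20619 × 0.35431 = 7305.5 m.

Δz ≈ 7310 m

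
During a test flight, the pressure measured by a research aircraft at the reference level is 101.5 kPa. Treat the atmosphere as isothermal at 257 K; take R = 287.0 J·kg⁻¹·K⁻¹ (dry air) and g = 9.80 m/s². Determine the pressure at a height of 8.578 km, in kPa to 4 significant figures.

P ≈ 32.47 kPa

Scale height: H = RT/g = 287.0 × 257 / 9.80 = 7526.4 m.
Barometric formula: P = P₀ exp(−z/H).
z/H = 8578.0/7526.4 = 1.1397; exp(−1.1397) = 0.31991.
P = 101.5 × 0.31991 = 32.471 kPa.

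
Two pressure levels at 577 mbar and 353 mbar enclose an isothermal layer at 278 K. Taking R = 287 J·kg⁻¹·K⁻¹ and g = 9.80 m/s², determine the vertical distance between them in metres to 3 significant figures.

Δz ≈ 4000 m

Hypsometric equation: Δz = (R T̄/g) ln(P₁/P₂).
R T̄/g = 287 × 278 / 9.80 = 8141.4 m.
ln(577/353) = ln(1.6346) = 0.49140.
Δz = 8141.4 × 0.49140 = 4000.7 m.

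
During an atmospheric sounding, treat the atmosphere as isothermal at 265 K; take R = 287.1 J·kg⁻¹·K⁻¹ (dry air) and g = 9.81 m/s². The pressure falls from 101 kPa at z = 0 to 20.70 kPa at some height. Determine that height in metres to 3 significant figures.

z ≈ 12300 m

Scale height: H = RT/g = 287.1 × 265 / 9.81 = 7755.5 m.
Invert the barometric formula: z = H ln(P₀/P).
P₀/P = 101/20.70 = 4.8792; ln(4.8792) = 1.5850.
z = 7755.5 × 1.5850 = 12292 m.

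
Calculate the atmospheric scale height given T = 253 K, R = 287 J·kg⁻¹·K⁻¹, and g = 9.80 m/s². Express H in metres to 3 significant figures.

The scale height of an isothermal atmosphere is H = RT/g.
H = 287 × 253 / 9.80 = 72611/9.80 = 7409.3 m.

H ≈ 7410 m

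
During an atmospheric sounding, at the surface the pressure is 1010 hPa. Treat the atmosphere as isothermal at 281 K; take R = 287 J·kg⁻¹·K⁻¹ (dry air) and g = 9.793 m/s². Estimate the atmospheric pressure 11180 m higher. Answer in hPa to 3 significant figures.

P ≈ 260 hPa

Scale height: H = RT/g = 287 × 281 / 9.793 = 8235.2 m.
Barometric formula: P = P₀ exp(−z/H).
z/H = 11180/8235.2 = 1.3576; exp(−1.3576) = 0.25728.
P = 1010 × 0.25728 = 259.85 hPa.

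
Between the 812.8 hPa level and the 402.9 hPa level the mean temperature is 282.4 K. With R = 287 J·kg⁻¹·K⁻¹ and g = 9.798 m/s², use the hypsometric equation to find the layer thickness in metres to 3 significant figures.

Hypsometric equation: Δz = (R T̄/g) ln(P₁/P₂).
R T̄/g = 287 × 282.4 / 9.798 = 8272.0 m.
ln(812.8/402.9) = ln(2.0174) = 0.70181.
Δz = 8272.0 × 0.70181 = 5805.4 m.

Δz ≈ 5810 m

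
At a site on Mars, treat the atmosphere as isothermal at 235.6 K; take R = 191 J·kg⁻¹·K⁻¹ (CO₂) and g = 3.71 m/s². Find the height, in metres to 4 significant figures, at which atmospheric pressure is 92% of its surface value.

z ≈ 1011 m

Scale height: H = RT/g = 191 × 235.6 / 3.71 = 12129 m.
Set P/P₀ = exp(−z/H) = 0.92, so z = −H ln(0.92).
−ln(0.92) = 0.083382; z = 12129 × 0.083382 = 1011.3 m.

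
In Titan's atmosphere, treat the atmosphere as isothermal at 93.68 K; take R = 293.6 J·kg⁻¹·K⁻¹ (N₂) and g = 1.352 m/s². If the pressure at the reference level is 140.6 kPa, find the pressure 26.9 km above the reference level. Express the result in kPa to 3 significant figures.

P ≈ 37.5 kPa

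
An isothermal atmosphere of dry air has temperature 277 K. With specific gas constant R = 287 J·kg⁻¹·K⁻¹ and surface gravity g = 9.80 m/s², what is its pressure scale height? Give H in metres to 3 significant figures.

The scale height of an isothermal atmosphere is H = RT/g.
H = 287 × 277 / 9.80 = 79499/9.80 = 8112.1 m.

H ≈ 8110 m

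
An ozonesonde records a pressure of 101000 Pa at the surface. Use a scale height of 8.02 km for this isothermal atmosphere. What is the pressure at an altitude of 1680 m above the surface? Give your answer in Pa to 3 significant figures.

P ≈ 81900 Pa

Barometric formula: P = P₀ exp(−z/H).
z/H = 1680.0/8020.0 = 0.20948; exp(−0.20948) = 0.81101.
P = 101000 × 0.81101 = 81912 Pa.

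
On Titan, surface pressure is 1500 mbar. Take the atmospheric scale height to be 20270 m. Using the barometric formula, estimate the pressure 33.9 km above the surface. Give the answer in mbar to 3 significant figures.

P ≈ 282 mbar

Barometric formula: P = P₀ exp(−z/H).
z/H = 33900/20270 = 1.6724; exp(−1.6724) = 0.18780.
P = 1500 × 0.18780 = 281.70 mbar.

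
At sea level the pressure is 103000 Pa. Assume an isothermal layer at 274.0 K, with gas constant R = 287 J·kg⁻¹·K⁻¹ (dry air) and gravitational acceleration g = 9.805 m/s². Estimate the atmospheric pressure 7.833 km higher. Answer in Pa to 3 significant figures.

Scale height: H = RT/g = 287 × 274.0 / 9.805 = 8020.2 m.
Barometric formula: P = P₀ exp(−z/H).
z/H = 7833.0/8020.2 = 0.97666; exp(−0.97666) = 0.37657.
P = 103000 × 0.37657 = 38787 Pa.

P ≈ 38800 Pa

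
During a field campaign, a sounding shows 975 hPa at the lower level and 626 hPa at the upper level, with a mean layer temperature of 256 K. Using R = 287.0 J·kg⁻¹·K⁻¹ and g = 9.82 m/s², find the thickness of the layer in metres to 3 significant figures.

Δz ≈ 3320 m

Hypsometric equation: Δz = (R T̄/g) ln(P₁/P₂).
R T̄/g = 287.0 × 256 / 9.82 = 7481.9 m.
ln(975/626) = ln(1.5575) = 0.44308.
Δz = 7481.9 × 0.44308 = 3315.1 m.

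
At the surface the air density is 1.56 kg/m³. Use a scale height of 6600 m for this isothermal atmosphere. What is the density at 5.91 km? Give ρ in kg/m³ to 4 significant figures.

ρ ≈ 0.6371 kg/m³

In an isothermal atmosphere, density decays like pressure: ρ = ρ₀ exp(−z/H).
z/H = 5910.0/6600.0 = 0.89545; exp(−0.89545) = 0.40842.
ρ = 1.56 × 0.40842 = 0.63714 kg/m³.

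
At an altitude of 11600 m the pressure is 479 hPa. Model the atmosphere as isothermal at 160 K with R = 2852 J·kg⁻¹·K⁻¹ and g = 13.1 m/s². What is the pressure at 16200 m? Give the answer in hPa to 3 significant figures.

Scale height: H = RT/g = 2852 × 160 / 13.1 = 34834 m.
Between two levels, P₂ = P₁ exp(−Δz/H) with Δz = z₂ − z₁.
Δz = 16200 − 11600 = 4600.0 m; Δz/H = 4600.0/34834 = 0.13205.
P₂ = 479 × exp(−0.13205) = 479 × 0.87630 = 419.75 hPa.

P ≈ 420 hPa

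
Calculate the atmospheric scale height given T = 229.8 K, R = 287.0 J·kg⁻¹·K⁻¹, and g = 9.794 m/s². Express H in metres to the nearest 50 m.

The scale height of an isothermal atmosphere is H = RT/g.
H = 287.0 × 229.8 / 9.794 = 65953/9.794 = 6734.0 m.

H ≈ 6750 m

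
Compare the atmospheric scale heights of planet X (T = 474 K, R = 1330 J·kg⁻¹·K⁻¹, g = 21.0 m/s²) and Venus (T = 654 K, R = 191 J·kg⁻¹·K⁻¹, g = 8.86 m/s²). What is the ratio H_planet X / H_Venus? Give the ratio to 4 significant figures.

H_planet X/H_Venus ≈ 2.129

H = RT/g for each body.
H_planet X = 1330 × 474 / 21.0 = 30020 m.
H_Venus = 191 × 654 / 8.86 = 14099 m.
H_planet X/H_Venus = 30020/14099 = 2.1292.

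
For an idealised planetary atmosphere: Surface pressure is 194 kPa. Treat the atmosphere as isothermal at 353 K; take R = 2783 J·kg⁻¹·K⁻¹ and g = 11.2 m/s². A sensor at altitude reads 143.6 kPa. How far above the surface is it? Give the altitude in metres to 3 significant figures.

Scale height: H = RT/g = 2783 × 353 / 11.2 = 87714 m.
Invert the barometric formula: z = H ln(P₀/P).
P₀/P = 194/143.6 = 1.3510; ln(1.3510) = 0.30085.
z = 87714 × 0.30085 = 26389 m.

z ≈ 26400 m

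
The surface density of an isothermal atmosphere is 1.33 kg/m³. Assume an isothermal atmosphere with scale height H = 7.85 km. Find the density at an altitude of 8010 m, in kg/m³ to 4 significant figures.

ρ ≈ 0.4794 kg/m³

In an isothermal atmosphere, density decays like pressure: ρ = ρ₀ exp(−z/H).
z/H = 8010.0/7850.0 = 1.0204; exp(−1.0204) = 0.36045.
ρ = 1.33 × 0.36045 = 0.47940 kg/m³.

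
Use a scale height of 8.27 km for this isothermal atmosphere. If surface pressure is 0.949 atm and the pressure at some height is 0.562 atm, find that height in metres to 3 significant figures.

z ≈ 4330 m

Invert the barometric formula: z = H ln(P₀/P).
P₀/P = 0.949/0.562 = 1.6886; ln(1.6886) = 0.52390.
z = 8270.0 × 0.52390 = 4332.7 m.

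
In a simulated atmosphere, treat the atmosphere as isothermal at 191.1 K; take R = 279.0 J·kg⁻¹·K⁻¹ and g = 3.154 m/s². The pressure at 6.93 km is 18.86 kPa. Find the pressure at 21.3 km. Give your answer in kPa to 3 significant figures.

P ≈ 8.06 kPa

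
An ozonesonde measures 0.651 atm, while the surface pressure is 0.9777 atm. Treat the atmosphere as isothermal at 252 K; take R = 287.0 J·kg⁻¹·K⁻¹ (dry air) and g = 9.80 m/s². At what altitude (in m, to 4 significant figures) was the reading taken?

z ≈ 3001 m

Scale height: H = RT/g = 287.0 × 252 / 9.80 = 7380.0 m.
Invert the barometric formula: z = H ln(P₀/P).
P₀/P = 0.9777/0.651 = 1.5018; ln(1.5018) = 0.40666.
z = 7380.0 × 0.40666 = 3001.2 m.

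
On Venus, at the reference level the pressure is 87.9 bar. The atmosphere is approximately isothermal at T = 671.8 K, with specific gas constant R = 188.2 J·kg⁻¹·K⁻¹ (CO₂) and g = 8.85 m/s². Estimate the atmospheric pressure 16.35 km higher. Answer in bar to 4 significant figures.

Scale height: H = RT/g = 188.2 × 671.8 / 8.85 = 14286 m.
Barometric formula: P = P₀ exp(−z/H).
z/H = 16350/14286 = 1.1445; exp(−1.1445) = 0.31838.
P = 87.9 × 0.31838 = 27.986 bar.

P ≈ 27.99 bar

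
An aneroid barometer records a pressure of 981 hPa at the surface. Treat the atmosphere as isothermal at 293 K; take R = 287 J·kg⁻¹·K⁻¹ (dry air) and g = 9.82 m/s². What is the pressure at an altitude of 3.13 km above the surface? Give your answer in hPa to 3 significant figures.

Scale height: H = RT/g = 287 × 293 / 9.82 = 8563.2 m.
Barometric formula: P = P₀ exp(−z/H).
z/H = 3130.0/8563.2 = 0.36552; exp(−0.36552) = 0.69384.
P = 981 × 0.69384 = 680.66 hPa.

P ≈ 681 hPa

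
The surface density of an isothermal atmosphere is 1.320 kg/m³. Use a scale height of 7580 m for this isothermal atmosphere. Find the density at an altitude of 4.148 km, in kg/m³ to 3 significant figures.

In an isothermal atmosphere, density decays like pressure: ρ = ρ₀ exp(−z/H).
z/H = 4148.0/7580.0 = 0.54723; exp(−0.54723) = 0.57855.
ρ = 1.320 × 0.57855 = 0.76369 kg/m³.

ρ ≈ 0.764 kg/m³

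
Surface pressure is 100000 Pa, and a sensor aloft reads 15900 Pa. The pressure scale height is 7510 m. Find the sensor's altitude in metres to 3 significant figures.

Invert the barometric formula: z = H ln(P₀/P).
P₀/P = 100000/15900 = 6.2893; ln(6.2893) = 1.8388.
z = 7510.0 × 1.8388 = 13809 m.

z ≈ 13800 m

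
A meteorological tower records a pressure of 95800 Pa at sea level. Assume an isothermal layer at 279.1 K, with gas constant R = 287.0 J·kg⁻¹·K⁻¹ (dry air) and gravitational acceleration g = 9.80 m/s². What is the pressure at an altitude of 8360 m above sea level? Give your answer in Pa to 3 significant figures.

Scale height: H = RT/g = 287.0 × 279.1 / 9.80 = 8173.6 m.
Barometric formula: P = P₀ exp(−z/H).
z/H = 8360.0/8173.6 = 1.0228; exp(−1.0228) = 0.35959.
P = 95800 × 0.35959 = 34449 Pa.

P ≈ 34400 Pa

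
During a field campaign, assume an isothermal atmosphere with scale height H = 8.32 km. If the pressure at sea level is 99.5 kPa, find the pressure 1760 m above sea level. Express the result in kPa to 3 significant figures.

Barometric formula: P = P₀ exp(−z/H).
z/H = 1760.0/8320.0 = 0.21154; exp(−0.21154) = 0.80934.
P = 99.5 × 0.80934 = 80.529 kPa.

P ≈ 80.5 kPa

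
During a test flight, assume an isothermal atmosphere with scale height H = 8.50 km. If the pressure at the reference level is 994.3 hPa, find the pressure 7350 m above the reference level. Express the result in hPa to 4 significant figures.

P ≈ 418.8 hPa

Barometric formula: P = P₀ exp(−z/H).
z/H = 7350.0/8500.0 = 0.86471; exp(−0.86471) = 0.42117.
P = 994.3 × 0.42117 = 418.77 hPa.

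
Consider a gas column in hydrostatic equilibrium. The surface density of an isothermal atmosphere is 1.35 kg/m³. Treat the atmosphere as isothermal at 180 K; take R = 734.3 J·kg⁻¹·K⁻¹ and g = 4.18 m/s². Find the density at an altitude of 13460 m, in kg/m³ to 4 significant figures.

ρ ≈ 0.8820 kg/m³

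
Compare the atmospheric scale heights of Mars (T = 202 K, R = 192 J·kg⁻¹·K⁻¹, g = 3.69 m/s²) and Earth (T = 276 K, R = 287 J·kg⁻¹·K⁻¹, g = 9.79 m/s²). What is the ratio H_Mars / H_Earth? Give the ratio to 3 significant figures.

H_Mars/H_Earth ≈ 1.30

H = RT/g for each body.
H_Mars = 192 × 202 / 3.69 = 10511 m.
H_Earth = 287 × 276 / 9.79 = 8091.1 m.
H_Mars/H_Earth = 10511/8091.1 = 1.2991.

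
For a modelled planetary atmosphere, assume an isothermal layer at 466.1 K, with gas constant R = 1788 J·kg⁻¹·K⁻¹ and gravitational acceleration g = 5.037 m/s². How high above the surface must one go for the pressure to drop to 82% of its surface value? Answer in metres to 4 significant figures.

Scale height: H = RT/g = 1788 × 466.1 / 5.037 = 165450 m.
Set P/P₀ = exp(−z/H) = 0.82, so z = −H ln(0.82).
−ln(0.82) = 0.19845; z = 165450 × 0.19845 = 32834 m.

z ≈ 32830 m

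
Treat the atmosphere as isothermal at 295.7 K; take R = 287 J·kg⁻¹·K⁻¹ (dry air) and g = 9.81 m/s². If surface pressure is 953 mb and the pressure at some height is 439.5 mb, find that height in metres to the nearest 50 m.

z ≈ 6700 m

Scale height: H = RT/g = 287 × 295.7 / 9.81 = 8651.0 m.
Invert the barometric formula: z = H ln(P₀/P).
P₀/P = 953/439.5 = 2.1684; ln(2.1684) = 0.77399.
z = 8651.0 × 0.77399 = 6695.8 m.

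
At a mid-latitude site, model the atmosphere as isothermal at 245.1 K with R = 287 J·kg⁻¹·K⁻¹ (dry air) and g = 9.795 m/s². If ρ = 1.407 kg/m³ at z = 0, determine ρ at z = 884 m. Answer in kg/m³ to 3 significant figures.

ρ ≈ 1.24 kg/m³

Scale height: H = RT/g = 287 × 245.1 / 9.795 = 7181.6 m.
In an isothermal atmosphere, density decays like pressure: ρ = ρ₀ exp(−z/H).
z/H = 884.00/7181.6 = 0.12309; exp(−0.12309) = 0.88418.
ρ = 1.407 × 0.88418 = 1.2440 kg/m³.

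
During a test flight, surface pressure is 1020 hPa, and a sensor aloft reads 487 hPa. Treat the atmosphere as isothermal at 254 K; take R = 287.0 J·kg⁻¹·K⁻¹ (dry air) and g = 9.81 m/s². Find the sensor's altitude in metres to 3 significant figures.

z ≈ 5490 m

Scale height: H = RT/g = 287.0 × 254 / 9.81 = 7431.0 m.
Invert the barometric formula: z = H ln(P₀/P).
P₀/P = 1020/487 = 2.0945; ln(2.0945) = 0.73931.
z = 7431.0 × 0.73931 = 5493.8 m.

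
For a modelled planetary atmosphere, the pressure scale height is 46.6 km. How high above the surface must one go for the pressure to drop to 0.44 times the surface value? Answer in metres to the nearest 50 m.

z ≈ 38250 m

Set P/P₀ = exp(−z/H) = 0.44, so z = −H ln(0.44).
−ln(0.44) = 0.82098; z = 46600 × 0.82098 = 38258 m.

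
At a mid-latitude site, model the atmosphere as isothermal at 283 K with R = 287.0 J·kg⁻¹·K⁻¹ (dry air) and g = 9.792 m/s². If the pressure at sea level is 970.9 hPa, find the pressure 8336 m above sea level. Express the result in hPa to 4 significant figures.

Scale height: H = RT/g = 287.0 × 283 / 9.792 = 8294.6 m.
Barometric formula: P = P₀ exp(−z/H).
z/H = 8336.0/8294.6 = 1.0050; exp(−1.0050) = 0.36604.
P = 970.9 × 0.36604 = 355.39 hPa.

P ≈ 355.4 hPa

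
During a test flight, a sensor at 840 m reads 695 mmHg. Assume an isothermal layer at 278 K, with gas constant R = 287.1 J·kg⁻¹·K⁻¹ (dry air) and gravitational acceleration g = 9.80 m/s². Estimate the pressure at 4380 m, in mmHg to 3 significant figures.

Scale height: H = RT/g = 287.1 × 278 / 9.80 = 8144.3 m.
Between two levels, P₂ = P₁ exp(−Δz/H) with Δz = z₂ − z₁.
Δz = 4380.0 − 840.00 = 3540.0 m; Δz/H = 3540.0/8144.3 = 0.43466.
P₂ = 695 × exp(−0.43466) = 695 × 0.64748 = 450.00 mmHg.

P ≈ 450 mmHg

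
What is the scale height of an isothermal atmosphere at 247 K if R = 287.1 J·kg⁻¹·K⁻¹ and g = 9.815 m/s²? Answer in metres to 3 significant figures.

H ≈ 7230 m

The scale height of an isothermal atmosphere is H = RT/g.
H = 287.1 × 247 / 9.815 = 70914/9.815 = 7225.1 m.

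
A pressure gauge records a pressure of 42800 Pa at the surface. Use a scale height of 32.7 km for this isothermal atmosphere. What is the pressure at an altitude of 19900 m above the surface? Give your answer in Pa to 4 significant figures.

P ≈ 23290 Pa

Barometric formula: P = P₀ exp(−z/H).
z/H = 19900/32700 = 0.60856; exp(−0.60856) = 0.54413.
P = 42800 × 0.54413 = 23289 Pa.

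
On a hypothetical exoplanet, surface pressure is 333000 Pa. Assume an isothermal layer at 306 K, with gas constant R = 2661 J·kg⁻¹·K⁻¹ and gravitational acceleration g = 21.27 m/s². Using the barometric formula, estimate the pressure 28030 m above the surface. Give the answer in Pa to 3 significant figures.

P ≈ 160000 Pa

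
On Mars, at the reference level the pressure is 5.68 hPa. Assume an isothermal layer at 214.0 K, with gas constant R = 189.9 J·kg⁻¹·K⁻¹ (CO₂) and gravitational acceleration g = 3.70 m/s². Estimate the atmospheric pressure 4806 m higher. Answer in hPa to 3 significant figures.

Scale height: H = RT/g = 189.9 × 214.0 / 3.70 = 10983 m.
Barometric formula: P = P₀ exp(−z/H).
z/H = 4806.0/10983 = 0.43759; exp(−0.43759) = 0.64559.
P = 5.68 × 0.64559 = 3.6670 hPa.

P ≈ 3.67 hPa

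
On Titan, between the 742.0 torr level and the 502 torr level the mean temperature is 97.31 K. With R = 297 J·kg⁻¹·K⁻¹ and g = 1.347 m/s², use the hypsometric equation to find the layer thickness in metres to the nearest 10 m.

Hypsometric equation: Δz = (R T̄/g) ln(P₁/P₂).
R T̄/g = 297 × 97.31 / 1.347 = 21456 m.
ln(742.0/502) = ln(1.4781) = 0.39076.
Δz = 21456 × 0.39076 = 8384.1 m.

Δz ≈ 8380 m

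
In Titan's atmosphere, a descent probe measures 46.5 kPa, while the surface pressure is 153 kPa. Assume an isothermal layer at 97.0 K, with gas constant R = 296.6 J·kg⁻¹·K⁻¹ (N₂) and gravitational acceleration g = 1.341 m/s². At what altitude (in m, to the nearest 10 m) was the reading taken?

Scale height: H = RT/g = 296.6 × 97.0 / 1.341 = 21454 m.
Invert the barometric formula: z = H ln(P₀/P).
P₀/P = 153/46.5 = 3.2903; ln(3.2903) = 1.1910.
z = 21454 × 1.1910 = 25552 m.

z ≈ 25550 m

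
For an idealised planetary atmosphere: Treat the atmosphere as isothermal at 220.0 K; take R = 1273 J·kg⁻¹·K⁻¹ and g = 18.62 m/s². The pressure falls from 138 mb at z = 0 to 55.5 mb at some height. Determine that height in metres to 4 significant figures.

z ≈ 13700 m

Scale height: H = RT/g = 1273 × 220.0 / 18.62 = 15041 m.
Invert the barometric formula: z = H ln(P₀/P).
P₀/P = 138/55.5 = 2.4865; ln(2.4865) = 0.91088.
z = 15041 × 0.91088 = 13701 m.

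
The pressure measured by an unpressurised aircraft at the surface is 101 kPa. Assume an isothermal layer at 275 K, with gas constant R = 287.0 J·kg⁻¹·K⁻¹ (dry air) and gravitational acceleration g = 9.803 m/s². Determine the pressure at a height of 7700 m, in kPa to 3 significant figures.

P ≈ 38.8 kPa

Scale height: H = RT/g = 287.0 × 275 / 9.803 = 8051.1 m.
Barometric formula: P = P₀ exp(−z/H).
z/H = 7700.0/8051.1 = 0.95639; exp(−0.95639) = 0.38428.
P = 101 × 0.38428 = 38.812 kPa.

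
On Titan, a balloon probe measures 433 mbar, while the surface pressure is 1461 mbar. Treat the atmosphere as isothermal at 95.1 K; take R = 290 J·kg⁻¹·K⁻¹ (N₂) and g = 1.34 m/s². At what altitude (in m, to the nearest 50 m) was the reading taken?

Scale height: H = RT/g = 290 × 95.1 / 1.34 = 20581 m.
Invert the barometric formula: z = H ln(P₀/P).
P₀/P = 1461/433 = 3.3741; ln(3.3741) = 1.2161.
z = 20581 × 1.2161 = 25029 m.

z ≈ 25050 m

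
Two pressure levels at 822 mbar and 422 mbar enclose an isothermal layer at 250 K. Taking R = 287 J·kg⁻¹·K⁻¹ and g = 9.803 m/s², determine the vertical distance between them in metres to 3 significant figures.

Δz ≈ 4880 m

Hypsometric equation: Δz = (R T̄/g) ln(P₁/P₂).
R T̄/g = 287 × 250 / 9.803 = 7319.2 m.
ln(822/422) = ln(1.9479) = 0.66675.
Δz = 7319.2 × 0.66675 = 4880.1 m.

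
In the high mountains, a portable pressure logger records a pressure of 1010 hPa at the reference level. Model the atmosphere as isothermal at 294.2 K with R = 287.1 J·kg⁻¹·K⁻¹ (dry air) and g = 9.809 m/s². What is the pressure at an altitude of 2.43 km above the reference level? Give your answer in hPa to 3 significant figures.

Scale height: H = RT/g = 287.1 × 294.2 / 9.809 = 8611.0 m.
Barometric formula: P = P₀ exp(−z/H).
z/H = 2430.0/8611.0 = 0.28220; exp(−0.28220) = 0.75412.
P = 1010 × 0.75412 = 761.66 hPa.

P ≈ 762 hPa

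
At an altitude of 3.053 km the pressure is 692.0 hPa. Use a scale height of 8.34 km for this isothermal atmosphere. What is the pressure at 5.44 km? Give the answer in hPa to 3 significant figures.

Between two levels, P₂ = P₁ exp(−Δz/H) with Δz = z₂ − z₁.
Δz = 5440.0 − 3053.0 = 2387.0 m; Δz/H = 2387.0/8340.0 = 0.28621.
P₂ = 692.0 × exp(−0.28621) = 692.0 × 0.75110 = 519.76 hPa.

P ≈ 520 hPa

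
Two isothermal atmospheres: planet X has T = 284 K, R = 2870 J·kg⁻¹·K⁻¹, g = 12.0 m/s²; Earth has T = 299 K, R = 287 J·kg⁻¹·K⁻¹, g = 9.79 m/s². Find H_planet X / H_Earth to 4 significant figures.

H_planet X/H_Earth ≈ 7.749

H = RT/g for each body.
H_planet X = 2870 × 284 / 12.0 = 67923 m.
H_Earth = 287 × 299 / 9.79 = 8765.4 m.
H_planet X/H_Earth = 67923/8765.4 = 7.7490.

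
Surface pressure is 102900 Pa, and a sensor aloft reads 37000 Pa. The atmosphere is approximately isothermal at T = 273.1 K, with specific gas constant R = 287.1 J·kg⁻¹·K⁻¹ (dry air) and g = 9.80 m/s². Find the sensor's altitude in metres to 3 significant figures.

Scale height: H = RT/g = 287.1 × 273.1 / 9.80 = 8000.7 m.
Invert the barometric formula: z = H ln(P₀/P).
P₀/P = 102900/37000 = 2.7811; ln(2.7811) = 1.0228.
z = 8000.7 × 1.0228 = 8183.1 m.

z ≈ 8180 m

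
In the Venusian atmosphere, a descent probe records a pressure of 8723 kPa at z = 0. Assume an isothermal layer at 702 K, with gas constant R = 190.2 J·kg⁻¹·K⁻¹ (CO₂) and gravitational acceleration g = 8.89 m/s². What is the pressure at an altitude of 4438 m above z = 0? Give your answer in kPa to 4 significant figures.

Scale height: H = RT/g = 190.2 × 702 / 8.89 = 15019 m.
Barometric formula: P = P₀ exp(−z/H).
z/H = 4438.0/15019 = 0.29549; exp(−0.29549) = 0.74417.
P = 8723 × 0.74417 = 6491.4 kPa.

P ≈ 6491 kPa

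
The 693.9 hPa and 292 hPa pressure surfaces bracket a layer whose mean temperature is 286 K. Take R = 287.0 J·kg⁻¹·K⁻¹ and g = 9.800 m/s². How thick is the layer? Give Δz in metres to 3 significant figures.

Hypsometric equation: Δz = (R T̄/g) ln(P₁/P₂).
R T̄/g = 287.0 × 286 / 9.800 = 8375.7 m.
ln(693.9/292) = ln(2.3764) = 0.86559.
Δz = 8375.7 × 0.86559 = 7249.9 m.

Δz ≈ 7250 m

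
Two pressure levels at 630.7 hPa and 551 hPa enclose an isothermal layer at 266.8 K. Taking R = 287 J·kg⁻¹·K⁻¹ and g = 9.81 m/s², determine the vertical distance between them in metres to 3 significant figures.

Hypsometric equation: Δz = (R T̄/g) ln(P₁/P₂).
R T̄/g = 287 × 266.8 / 9.81 = 7805.5 m.
ln(630.7/551) = ln(1.1446) = 0.13506.
Δz = 7805.5 × 0.13506 = 1054.2 m.

Δz ≈ 1050 m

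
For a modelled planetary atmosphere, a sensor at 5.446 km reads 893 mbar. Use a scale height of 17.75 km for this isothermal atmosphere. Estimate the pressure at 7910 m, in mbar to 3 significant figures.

Between two levels, P₂ = P₁ exp(−Δz/H) with Δz = z₂ − z₁.
Δz = 7910.0 − 5446.0 = 2464.0 m; Δz/H = 2464.0/17750 = 0.13882.
P₂ = 893 × exp(−0.13882) = 893 × 0.87038 = 777.25 mbar.

P ≈ 777 mbar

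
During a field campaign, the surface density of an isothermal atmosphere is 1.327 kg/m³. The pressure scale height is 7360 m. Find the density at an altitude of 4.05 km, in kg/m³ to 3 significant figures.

In an isothermal atmosphere, density decays like pressure: ρ = ρ₀ exp(−z/H).
z/H = 4050.0/7360.0 = 0.55027; exp(−0.55027) = 0.57679.
ρ = 1.327 × 0.57679 = 0.76540 kg/m³.

ρ ≈ 0.765 kg/m³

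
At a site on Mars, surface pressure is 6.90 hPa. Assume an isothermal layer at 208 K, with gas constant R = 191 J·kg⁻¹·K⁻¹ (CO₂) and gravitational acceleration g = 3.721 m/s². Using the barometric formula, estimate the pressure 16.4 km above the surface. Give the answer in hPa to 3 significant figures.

P ≈ 1.49 hPa

Scale height: H = RT/g = 191 × 208 / 3.721 = 10677 m.
Barometric formula: P = P₀ exp(−z/H).
z/H = 16400/10677 = 1.5360; exp(−1.5360) = 0.21524.
P = 6.90 × 0.21524 = 1.4852 hPa.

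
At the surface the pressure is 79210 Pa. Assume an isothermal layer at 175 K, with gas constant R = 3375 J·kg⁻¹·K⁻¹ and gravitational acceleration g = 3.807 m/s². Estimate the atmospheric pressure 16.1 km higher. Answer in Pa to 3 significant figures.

Scale height: H = RT/g = 3375 × 175 / 3.807 = 155140 m.
Barometric formula: P = P₀ exp(−z/H).
z/H = 16100/155140 = 0.10378; exp(−0.10378) = 0.90142.
P = 79210 × 0.90142 = 71401 Pa.

P ≈ 71400 Pa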